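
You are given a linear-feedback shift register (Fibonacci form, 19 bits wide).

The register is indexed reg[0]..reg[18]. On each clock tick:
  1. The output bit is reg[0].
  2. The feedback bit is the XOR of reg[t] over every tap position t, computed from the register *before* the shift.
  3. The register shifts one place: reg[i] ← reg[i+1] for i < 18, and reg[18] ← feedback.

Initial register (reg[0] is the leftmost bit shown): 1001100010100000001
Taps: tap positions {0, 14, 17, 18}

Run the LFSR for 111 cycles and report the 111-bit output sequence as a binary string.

100110001010000000101110100000000000011111100100001101110000011000101001010101011110001101000000111110010101100

k : reg_k → out_k, fb_k
0: 1001100010100000001 → 1, fb=0
1: 0011000101000000010 → 0, fb=1
2: 0110001010000000101 → 0, fb=1
3: 1100010100000001011 → 1, fb=1
4: 1000101000000010111 → 1, fb=0
5: 0001010000000101110 → 0, fb=1
6: 0010100000001011101 → 0, fb=0
7: 0101000000010111010 → 0, fb=0
8: 1010000000101110100 → 1, fb=0
9: 0100000001011101000 → 0, fb=0
10: 1000000010111010000 → 1, fb=0
11: 0000000101110100000 → 0, fb=0
12: 0000001011101000000 → 0, fb=0
13: 0000010111010000000 → 0, fb=0
14: 0000101110100000000 → 0, fb=0
15: 0001011101000000000 → 0, fb=0
16: 0010111010000000000 → 0, fb=0
17: 0101110100000000000 → 0, fb=0
18: 1011101000000000000 → 1, fb=1
19: 0111010000000000001 → 0, fb=1
20: 1110100000000000011 → 1, fb=1
21: 1101000000000000111 → 1, fb=1
22: 1010000000000001111 → 1, fb=1
23: 0100000000000011111 → 0, fb=1
24: 1000000000000111111 → 1, fb=0
25: 0000000000001111110 → 0, fb=0
26: 0000000000011111100 → 0, fb=1
27: 0000000000111111001 → 0, fb=0
28: 0000000001111110010 → 0, fb=0
29: 0000000011111100100 → 0, fb=0
30: 0000000111111001000 → 0, fb=0
31: 0000001111110010000 → 0, fb=1
32: 0000011111100100001 → 0, fb=1
33: 0000111111001000011 → 0, fb=0
34: 0001111110010000110 → 0, fb=1
35: 0011111100100001101 → 0, fb=1
36: 0111111001000011011 → 0, fb=1
37: 1111110010000110111 → 1, fb=0
38: 1111100100001101110 → 1, fb=0
39: 1111001000011011100 → 1, fb=0
40: 1110010000110111000 → 1, fb=0
41: 1100100001101110000 → 1, fb=0
42: 1001000011011100000 → 1, fb=1
43: 0010000110111000001 → 0, fb=1
44: 0100001101110000011 → 0, fb=0
45: 1000011011100000110 → 1, fb=0
46: 0000110111000001100 → 0, fb=0
47: 0001101110000011000 → 0, fb=1
48: 0011011100000110001 → 0, fb=0
49: 0110111000001100010 → 0, fb=1
50: 1101110000011000101 → 1, fb=0
51: 1011100000110001010 → 1, fb=0
52: 0111000001100010100 → 0, fb=1
53: 1110000011000101001 → 1, fb=0
54: 1100000110001010010 → 1, fb=1
55: 1000001100010100101 → 1, fb=0
56: 0000011000101001010 → 0, fb=1
57: 0000110001010010101 → 0, fb=0
58: 0001100010100101010 → 0, fb=1
59: 0011000101001010101 → 0, fb=0
60: 0110001010010101010 → 0, fb=1
61: 1100010100101010101 → 1, fb=1
62: 1000101001010101011 → 1, fb=1
63: 0001010010101010111 → 0, fb=1
64: 0010100101010101111 → 0, fb=0
65: 0101001010101011110 → 0, fb=0
66: 1010010101010111100 → 1, fb=0
67: 0100101010101111000 → 0, fb=1
68: 1001010101011110001 → 1, fb=1
69: 0010101010111100011 → 0, fb=0
70: 0101010101111000110 → 0, fb=1
71: 1010101011110001101 → 1, fb=0
72: 0101010111100011010 → 0, fb=0
73: 1010101111000110100 → 1, fb=0
74: 0101011110001101000 → 0, fb=0
75: 1010111100011010000 → 1, fb=0
76: 0101111000110100000 → 0, fb=0
77: 1011110001101000000 → 1, fb=1
78: 0111100011010000001 → 0, fb=1
79: 1111000110100000011 → 1, fb=1
80: 1110001101000000111 → 1, fb=1
81: 1100011010000001111 → 1, fb=1
82: 1000110100000011111 → 1, fb=0
83: 0001101000000111110 → 0, fb=0
84: 0011010000001111100 → 0, fb=1
85: 0110100000011111001 → 0, fb=0
86: 1101000000111110010 → 1, fb=1
87: 1010000001111100101 → 1, fb=0
88: 0100000011111001010 → 0, fb=1
89: 1000000111110010101 → 1, fb=1
90: 0000001111100101011 → 0, fb=0
91: 0000011111001010110 → 0, fb=0
92: 0000111110010101100 → 0, fb=0
93: 0001111100101011000 → 0, fb=1
94: 0011111001010110001 → 0, fb=0
95: 0111110010101100010 → 0, fb=1
96: 1111100101011000101 → 1, fb=0
97: 1111001010110001010 → 1, fb=0
98: 1110010101100010100 → 1, fb=0
99: 1100101011000101000 → 1, fb=1
100: 1001010110001010001 → 1, fb=1
101: 0010101100010100011 → 0, fb=0
102: 0101011000101000110 → 0, fb=1
103: 1010110001010001101 → 1, fb=0
104: 0101100010100011010 → 0, fb=0
105: 1011000101000110100 → 1, fb=0
106: 0110001010001101000 → 0, fb=0
107: 1100010100011010000 → 1, fb=0
108: 1000101000110100000 → 1, fb=1
109: 0001010001101000001 → 0, fb=1
110: 0010100011010000011 → 0, fb=0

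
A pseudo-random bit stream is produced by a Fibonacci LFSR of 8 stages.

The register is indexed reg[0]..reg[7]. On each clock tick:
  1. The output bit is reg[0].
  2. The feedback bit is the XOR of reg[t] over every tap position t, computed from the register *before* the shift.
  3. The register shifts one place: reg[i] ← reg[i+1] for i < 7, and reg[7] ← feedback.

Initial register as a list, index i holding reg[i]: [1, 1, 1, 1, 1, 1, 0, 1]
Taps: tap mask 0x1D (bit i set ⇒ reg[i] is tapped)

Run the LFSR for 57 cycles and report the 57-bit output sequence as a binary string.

step | reg (before) | out | fb
   0 | 11111101 | 1 | 0
   1 | 11111010 | 1 | 0
   2 | 11110100 | 1 | 1
   3 | 11101001 | 1 | 1
   4 | 11010011 | 1 | 0
   5 | 10100110 | 1 | 0
   6 | 01001100 | 0 | 1
   7 | 10011001 | 1 | 1
   8 | 00110011 | 0 | 0
   9 | 01100110 | 0 | 1
  10 | 11001101 | 1 | 0
  11 | 10011010 | 1 | 1
  12 | 00110101 | 0 | 0
  13 | 01101010 | 0 | 0
  14 | 11010100 | 1 | 0
  15 | 10101000 | 1 | 1
  16 | 01010001 | 0 | 1
  17 | 10100011 | 1 | 0
  18 | 01000110 | 0 | 0
  19 | 10001100 | 1 | 0
  20 | 00011000 | 0 | 0
  21 | 00110000 | 0 | 0
  22 | 01100000 | 0 | 1
  23 | 11000001 | 1 | 1
  24 | 10000011 | 1 | 1
  25 | 00000111 | 0 | 0
  26 | 00001110 | 0 | 1
  27 | 00011101 | 0 | 0
  28 | 00111010 | 0 | 1
  29 | 01110101 | 0 | 0
  30 | 11101010 | 1 | 1
  31 | 11010101 | 1 | 0
  32 | 10101010 | 1 | 1
  33 | 01010101 | 0 | 1
  34 | 10101011 | 1 | 1
  35 | 01010111 | 0 | 1
  36 | 10101111 | 1 | 1
  37 | 01011111 | 0 | 0
  38 | 10111110 | 1 | 0
  39 | 01111100 | 0 | 1
  40 | 11111001 | 1 | 0
  41 | 11110010 | 1 | 1
  42 | 11100101 | 1 | 0
  43 | 11001010 | 1 | 0
  44 | 10010100 | 1 | 0
  45 | 00101000 | 0 | 0
  46 | 01010000 | 0 | 1
  47 | 10100001 | 1 | 0
  48 | 01000010 | 0 | 0
  49 | 10000100 | 1 | 1
  50 | 00001001 | 0 | 1
  51 | 00010011 | 0 | 1
  52 | 00100111 | 0 | 1
  53 | 01001111 | 0 | 1
  54 | 10011111 | 1 | 1
  55 | 00111111 | 0 | 1
  56 | 01111111 | 0 | 1

111111010011001101010001100000111010101011111001010000100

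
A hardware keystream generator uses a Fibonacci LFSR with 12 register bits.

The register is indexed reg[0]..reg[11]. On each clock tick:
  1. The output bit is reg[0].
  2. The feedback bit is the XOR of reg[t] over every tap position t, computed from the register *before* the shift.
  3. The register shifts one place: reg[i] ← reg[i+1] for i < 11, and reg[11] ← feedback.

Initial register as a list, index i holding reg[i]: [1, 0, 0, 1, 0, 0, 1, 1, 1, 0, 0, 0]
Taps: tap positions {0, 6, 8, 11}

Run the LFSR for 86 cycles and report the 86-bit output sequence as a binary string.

k : reg_k → out_k, fb_k
0: 100100111000 → 1, fb=1
1: 001001110001 → 0, fb=0
2: 010011100010 → 0, fb=1
3: 100111000101 → 1, fb=0
4: 001110001010 → 0, fb=1
5: 011100010101 → 0, fb=1
6: 111000101011 → 1, fb=0
7: 110001010110 → 1, fb=1
8: 100010101101 → 1, fb=0
9: 000101011010 → 0, fb=1
10: 001010110101 → 0, fb=0
11: 010101101010 → 0, fb=0
12: 101011010100 → 1, fb=1
13: 010110101001 → 0, fb=1
14: 101101010011 → 1, fb=0
15: 011010100110 → 0, fb=1
16: 110101001101 → 1, fb=1
17: 101010011011 → 1, fb=1
18: 010100110111 → 0, fb=0
19: 101001101110 → 1, fb=1
20: 010011011101 → 0, fb=0
21: 100110111010 → 1, fb=1
22: 001101110101 → 0, fb=0
23: 011011101010 → 0, fb=0
24: 110111010100 → 1, fb=1
25: 101110101001 → 1, fb=0
26: 011101010010 → 0, fb=0
27: 111010100100 → 1, fb=0
28: 110101001000 → 1, fb=0
29: 101010010000 → 1, fb=1
30: 010100100001 → 0, fb=0
31: 101001000010 → 1, fb=1
32: 010010000101 → 0, fb=1
33: 100100001011 → 1, fb=1
34: 001000010111 → 0, fb=1
35: 010000101111 → 0, fb=1
36: 100001011111 → 1, fb=1
37: 000010111111 → 0, fb=1
38: 000101111111 → 0, fb=1
39: 001011111111 → 0, fb=1
40: 010111111111 → 0, fb=1
41: 101111111111 → 1, fb=0
42: 011111111110 → 0, fb=0
43: 111111111100 → 1, fb=1
44: 111111111001 → 1, fb=0
45: 111111110010 → 1, fb=0
46: 111111100100 → 1, fb=0
47: 111111001000 → 1, fb=0
48: 111110010000 → 1, fb=1
49: 111100100001 → 1, fb=1
50: 111001000011 → 1, fb=0
51: 110010000110 → 1, fb=1
52: 100100001101 → 1, fb=1
53: 001000011011 → 0, fb=0
54: 010000110110 → 0, fb=1
55: 100001101101 → 1, fb=0
56: 000011011010 → 0, fb=1
57: 000110110101 → 0, fb=0
58: 001101101010 → 0, fb=0
59: 011011010100 → 0, fb=0
60: 110110101000 → 1, fb=1
61: 101101010001 → 1, fb=0
62: 011010100010 → 0, fb=1
63: 110101000101 → 1, fb=0
64: 101010001010 → 1, fb=0
65: 010100010100 → 0, fb=0
66: 101000101000 → 1, fb=1
67: 010001010001 → 0, fb=1
68: 100010100011 → 1, fb=1
69: 000101000111 → 0, fb=1
70: 001010001111 → 0, fb=0
71: 010100011110 → 0, fb=1
72: 101000111101 → 1, fb=0
73: 010001111010 → 0, fb=0
74: 100011110100 → 1, fb=0
75: 000111101000 → 0, fb=0
76: 001111010000 → 0, fb=0
77: 011110100000 → 0, fb=1
78: 111101000001 → 1, fb=0
79: 111010000010 → 1, fb=1
80: 110100000101 → 1, fb=0
81: 101000001010 → 1, fb=0
82: 010000010100 → 0, fb=0
83: 100000101000 → 1, fb=1
84: 000001010001 → 0, fb=1
85: 000010100011 → 0, fb=0

10010011100010101101010011011101010010000101111111111001000011011010100010100011110100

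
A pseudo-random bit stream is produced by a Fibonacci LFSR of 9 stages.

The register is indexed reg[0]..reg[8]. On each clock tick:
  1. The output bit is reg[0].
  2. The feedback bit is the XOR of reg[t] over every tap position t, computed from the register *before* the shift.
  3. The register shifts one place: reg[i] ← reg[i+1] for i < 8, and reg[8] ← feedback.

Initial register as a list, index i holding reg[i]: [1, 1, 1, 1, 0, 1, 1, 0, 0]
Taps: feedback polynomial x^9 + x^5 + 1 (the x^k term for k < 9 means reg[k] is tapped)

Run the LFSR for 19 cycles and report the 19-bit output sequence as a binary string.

step | reg (before) | out | fb
   0 | 111101100 | 1 | 0
   1 | 111011000 | 1 | 0
   2 | 110110000 | 1 | 1
   3 | 101100001 | 1 | 1
   4 | 011000011 | 0 | 0
   5 | 110000110 | 1 | 1
   6 | 100001101 | 1 | 0
   7 | 000011010 | 0 | 1
   8 | 000110101 | 0 | 0
   9 | 001101010 | 0 | 1
  10 | 011010101 | 0 | 0
  11 | 110101010 | 1 | 0
  12 | 101010100 | 1 | 1
  13 | 010101001 | 0 | 1
  14 | 101010011 | 1 | 1
  15 | 010100111 | 0 | 0
  16 | 101001110 | 1 | 0
  17 | 010011100 | 0 | 1
  18 | 100111001 | 1 | 0

1111011000011010101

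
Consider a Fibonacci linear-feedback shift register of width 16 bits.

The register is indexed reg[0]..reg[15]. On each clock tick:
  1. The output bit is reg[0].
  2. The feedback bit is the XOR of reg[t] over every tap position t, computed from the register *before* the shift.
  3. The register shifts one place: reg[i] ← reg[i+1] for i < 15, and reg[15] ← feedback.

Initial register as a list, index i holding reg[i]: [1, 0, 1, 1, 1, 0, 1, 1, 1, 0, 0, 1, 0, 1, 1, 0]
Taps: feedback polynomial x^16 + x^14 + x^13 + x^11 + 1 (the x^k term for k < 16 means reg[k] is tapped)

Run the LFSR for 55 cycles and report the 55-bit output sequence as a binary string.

k : reg_k → out_k, fb_k
0: 1011101110010110 → 1, fb=0
1: 0111011100101100 → 0, fb=1
2: 1110111001011001 → 1, fb=0
3: 1101110010110010 → 1, fb=1
4: 1011100101100101 → 1, fb=0
5: 0111001011001010 → 0, fb=1
6: 1110010110010101 → 1, fb=1
7: 1100101100101011 → 1, fb=0
8: 1001011001010110 → 1, fb=0
9: 0010110010101100 → 0, fb=1
10: 0101100101011001 → 0, fb=1
11: 1011001010110011 → 1, fb=1
12: 0110010101100111 → 0, fb=0
13: 1100101011001110 → 1, fb=1
14: 1001010110011101 → 1, fb=1
15: 0010101100111011 → 0, fb=0
16: 0101011001110110 → 0, fb=1
17: 1010110011101101 → 1, fb=0
18: 0101100111011010 → 0, fb=0
19: 1011001110110100 → 1, fb=1
20: 0110011101101001 → 0, fb=0
21: 1100111011010010 → 1, fb=1
22: 1001110110100101 → 1, fb=0
23: 0011101101001010 → 0, fb=1
24: 0111011010010101 → 0, fb=0
25: 1110110100101010 → 1, fb=0
26: 1101101001010100 → 1, fb=1
27: 1011010010101001 → 1, fb=1
28: 0110100101010011 → 0, fb=0
29: 1101001010100110 → 1, fb=1
30: 1010010101001101 → 1, fb=0
31: 0100101010011010 → 0, fb=0
32: 1001010100110100 → 1, fb=1
33: 0010101001101001 → 0, fb=0
34: 0101010011010010 → 0, fb=0
35: 1010100110100100 → 1, fb=0
36: 0101001101001000 → 0, fb=0
37: 1010011010010000 → 1, fb=0
38: 0100110100100000 → 0, fb=0
39: 1001101001000000 → 1, fb=1
40: 0011010010000001 → 0, fb=0
41: 0110100100000010 → 0, fb=1
42: 1101001000000101 → 1, fb=0
43: 1010010000001010 → 1, fb=0
44: 0100100000010100 → 0, fb=0
45: 1001000000101000 → 1, fb=1
46: 0010000001010001 → 0, fb=1
47: 0100000010100011 → 0, fb=1
48: 1000000101000111 → 1, fb=1
49: 0000001010001111 → 0, fb=0
50: 0000010100011110 → 0, fb=1
51: 0000101000111101 → 0, fb=0
52: 0001010001111010 → 0, fb=0
53: 0010100011110100 → 0, fb=0
54: 0101000111101000 → 0, fb=0

1011101110010110010101100111011010010101001101001000000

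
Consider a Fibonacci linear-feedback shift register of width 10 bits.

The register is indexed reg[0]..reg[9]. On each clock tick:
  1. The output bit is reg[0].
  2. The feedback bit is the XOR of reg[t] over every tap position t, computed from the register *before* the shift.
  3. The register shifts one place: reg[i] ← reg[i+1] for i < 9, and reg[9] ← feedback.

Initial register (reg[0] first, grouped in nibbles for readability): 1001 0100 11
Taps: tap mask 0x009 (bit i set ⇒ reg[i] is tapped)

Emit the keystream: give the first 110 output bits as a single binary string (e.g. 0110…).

step | reg (before) | out | fb
   0 | 1001010011 | 1 | 0
   1 | 0010100110 | 0 | 0
   2 | 0101001100 | 0 | 1
   3 | 1010011001 | 1 | 1
   4 | 0100110011 | 0 | 0
   5 | 1001100110 | 1 | 0
   6 | 0011001100 | 0 | 1
   7 | 0110011001 | 0 | 0
   8 | 1100110010 | 1 | 1
   9 | 1001100101 | 1 | 0
  10 | 0011001010 | 0 | 1
  11 | 0110010101 | 0 | 0
  12 | 1100101010 | 1 | 1
  13 | 1001010101 | 1 | 0
  14 | 0010101010 | 0 | 0
  15 | 0101010100 | 0 | 1
  16 | 1010101001 | 1 | 1
  17 | 0101010011 | 0 | 1
  18 | 1010100111 | 1 | 1
  19 | 0101001111 | 0 | 1
  20 | 1010011111 | 1 | 1
  21 | 0100111111 | 0 | 0
  22 | 1001111110 | 1 | 0
  23 | 0011111100 | 0 | 1
  24 | 0111111001 | 0 | 1
  25 | 1111110011 | 1 | 0
  26 | 1111100110 | 1 | 0
  27 | 1111001100 | 1 | 0
  28 | 1110011000 | 1 | 1
  29 | 1100110001 | 1 | 1
  30 | 1001100011 | 1 | 0
  31 | 0011000110 | 0 | 1
  32 | 0110001101 | 0 | 0
  33 | 1100011010 | 1 | 1
  34 | 1000110101 | 1 | 1
  35 | 0001101011 | 0 | 1
  36 | 0011010111 | 0 | 1
  37 | 0110101111 | 0 | 0
  38 | 1101011110 | 1 | 0
  39 | 1010111100 | 1 | 1
  40 | 0101111001 | 0 | 1
  41 | 1011110011 | 1 | 0
  42 | 0111100110 | 0 | 1
  43 | 1111001101 | 1 | 0
  44 | 1110011010 | 1 | 1
  45 | 1100110101 | 1 | 1
  46 | 1001101011 | 1 | 0
  47 | 0011010110 | 0 | 1
  48 | 0110101101 | 0 | 0
  49 | 1101011010 | 1 | 0
  50 | 1010110100 | 1 | 1
  51 | 0101101001 | 0 | 1
  52 | 1011010011 | 1 | 0
  53 | 0110100110 | 0 | 0
  54 | 1101001100 | 1 | 0
  55 | 1010011000 | 1 | 1
  56 | 0100110001 | 0 | 0
  57 | 1001100010 | 1 | 0
  58 | 0011000100 | 0 | 1
  59 | 0110001001 | 0 | 0
  60 | 1100010010 | 1 | 1
  61 | 1000100101 | 1 | 1
  62 | 0001001011 | 0 | 1
  63 | 0010010111 | 0 | 0
  64 | 0100101110 | 0 | 0
  65 | 1001011100 | 1 | 0
  66 | 0010111000 | 0 | 0
  67 | 0101110000 | 0 | 1
  68 | 1011100001 | 1 | 0
  69 | 0111000010 | 0 | 1
  70 | 1110000101 | 1 | 1
  71 | 1100001011 | 1 | 1
  72 | 1000010111 | 1 | 1
  73 | 0000101111 | 0 | 0
  74 | 0001011110 | 0 | 1
  75 | 0010111101 | 0 | 0
  76 | 0101111010 | 0 | 1
  77 | 1011110101 | 1 | 0
  78 | 0111101010 | 0 | 1
  79 | 1111010101 | 1 | 0
  80 | 1110101010 | 1 | 1
  81 | 1101010101 | 1 | 0
  82 | 1010101010 | 1 | 1
  83 | 0101010101 | 0 | 1
  84 | 1010101011 | 1 | 1
  85 | 0101010111 | 0 | 1
  86 | 1010101111 | 1 | 1
  87 | 0101011111 | 0 | 1
  88 | 1010111111 | 1 | 1
  89 | 0101111111 | 0 | 1
  90 | 1011111111 | 1 | 0
  91 | 0111111110 | 0 | 1
  92 | 1111111101 | 1 | 0
  93 | 1111111010 | 1 | 0
  94 | 1111110100 | 1 | 0
  95 | 1111101000 | 1 | 0
  96 | 1111010000 | 1 | 0
  97 | 1110100000 | 1 | 1
  98 | 1101000001 | 1 | 0
  99 | 1010000010 | 1 | 1
 100 | 0100000101 | 0 | 0
 101 | 1000001010 | 1 | 1
 102 | 0000010101 | 0 | 0
 103 | 0000101010 | 0 | 0
 104 | 0001010100 | 0 | 1
 105 | 0010101001 | 0 | 0
 106 | 0101010010 | 0 | 1
 107 | 1010100101 | 1 | 1
 108 | 0101001011 | 0 | 1
 109 | 1010010111 | 1 | 1

10010100110011001010101001111110011000110101111001101011010011000100101110000101111010101010111111110100000101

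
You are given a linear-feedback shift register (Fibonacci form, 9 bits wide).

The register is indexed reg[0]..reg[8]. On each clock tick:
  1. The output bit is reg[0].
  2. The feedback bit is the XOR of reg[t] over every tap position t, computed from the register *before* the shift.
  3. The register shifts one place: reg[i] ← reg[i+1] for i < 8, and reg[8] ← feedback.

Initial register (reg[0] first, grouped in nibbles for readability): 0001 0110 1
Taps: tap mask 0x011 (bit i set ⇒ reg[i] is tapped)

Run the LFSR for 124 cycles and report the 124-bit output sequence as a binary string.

k : reg_k → out_k, fb_k
0: 000101101 → 0, fb=0
1: 001011010 → 0, fb=1
2: 010110101 → 0, fb=1
3: 101101011 → 1, fb=1
4: 011010111 → 0, fb=1
5: 110101111 → 1, fb=1
6: 101011111 → 1, fb=0
7: 010111110 → 0, fb=1
8: 101111101 → 1, fb=0
9: 011111010 → 0, fb=1
10: 111110101 → 1, fb=0
11: 111101010 → 1, fb=1
12: 111010101 → 1, fb=0
13: 110101010 → 1, fb=1
14: 101010101 → 1, fb=0
15: 010101010 → 0, fb=0
16: 101010100 → 1, fb=0
17: 010101000 → 0, fb=0
18: 101010000 → 1, fb=0
19: 010100000 → 0, fb=0
20: 101000000 → 1, fb=1
21: 010000001 → 0, fb=0
22: 100000010 → 1, fb=1
23: 000000101 → 0, fb=0
24: 000001010 → 0, fb=0
25: 000010100 → 0, fb=1
26: 000101001 → 0, fb=0
27: 001010010 → 0, fb=1
28: 010100101 → 0, fb=0
29: 101001010 → 1, fb=1
30: 010010101 → 0, fb=1
31: 100101011 → 1, fb=1
32: 001010111 → 0, fb=1
33: 010101111 → 0, fb=0
34: 101011110 → 1, fb=0
35: 010111100 → 0, fb=1
36: 101111001 → 1, fb=0
37: 011110010 → 0, fb=1
38: 111100101 → 1, fb=1
39: 111001011 → 1, fb=1
40: 110010111 → 1, fb=0
41: 100101110 → 1, fb=1
42: 001011101 → 0, fb=1
43: 010111011 → 0, fb=1
44: 101110111 → 1, fb=0
45: 011101110 → 0, fb=0
46: 111011100 → 1, fb=0
47: 110111000 → 1, fb=0
48: 101110000 → 1, fb=0
49: 011100000 → 0, fb=0
50: 111000000 → 1, fb=1
51: 110000001 → 1, fb=1
52: 100000011 → 1, fb=1
53: 000000111 → 0, fb=0
54: 000001110 → 0, fb=0
55: 000011100 → 0, fb=1
56: 000111001 → 0, fb=1
57: 001110011 → 0, fb=1
58: 011100111 → 0, fb=0
59: 111001110 → 1, fb=1
60: 110011101 → 1, fb=0
61: 100111010 → 1, fb=0
62: 001110100 → 0, fb=1
63: 011101001 → 0, fb=0
64: 111010010 → 1, fb=0
65: 110100100 → 1, fb=1
66: 101001001 → 1, fb=1
67: 010010011 → 0, fb=1
68: 100100111 → 1, fb=1
69: 001001111 → 0, fb=0
70: 010011110 → 0, fb=1
71: 100111101 → 1, fb=0
72: 001111010 → 0, fb=1
73: 011110101 → 0, fb=1
74: 111101011 → 1, fb=1
75: 111010111 → 1, fb=0
76: 110101110 → 1, fb=1
77: 101011101 → 1, fb=0
78: 010111010 → 0, fb=1
79: 101110101 → 1, fb=0
80: 011101010 → 0, fb=0
81: 111010100 → 1, fb=0
82: 110101000 → 1, fb=1
83: 101010001 → 1, fb=0
84: 010100010 → 0, fb=0
85: 101000100 → 1, fb=1
86: 010001001 → 0, fb=0
87: 100010010 → 1, fb=0
88: 000100100 → 0, fb=0
89: 001001000 → 0, fb=0
90: 010010000 → 0, fb=1
91: 100100001 → 1, fb=1
92: 001000011 → 0, fb=0
93: 010000110 → 0, fb=0
94: 100001100 → 1, fb=1
95: 000011001 → 0, fb=1
96: 000110011 → 0, fb=1
97: 001100111 → 0, fb=0
98: 011001110 → 0, fb=0
99: 110011100 → 1, fb=0
100: 100111000 → 1, fb=0
101: 001110000 → 0, fb=1
102: 011100001 → 0, fb=0
103: 111000010 → 1, fb=1
104: 110000101 → 1, fb=1
105: 100001011 → 1, fb=1
106: 000010111 → 0, fb=1
107: 000101111 → 0, fb=0
108: 001011110 → 0, fb=1
109: 010111101 → 0, fb=1
110: 101111011 → 1, fb=0
111: 011110110 → 0, fb=1
112: 111101101 → 1, fb=1
113: 111011011 → 1, fb=0
114: 110110110 → 1, fb=0
115: 101101100 → 1, fb=1
116: 011011001 → 0, fb=1
117: 110110011 → 1, fb=0
118: 101100110 → 1, fb=1
119: 011001101 → 0, fb=0
120: 110011010 → 1, fb=0
121: 100110100 → 1, fb=0
122: 001101000 → 0, fb=0
123: 011010000 → 0, fb=1

0001011010111110101010100000010100101011110010111011100000011100111010010011110101110101000100100001100111000010111101101100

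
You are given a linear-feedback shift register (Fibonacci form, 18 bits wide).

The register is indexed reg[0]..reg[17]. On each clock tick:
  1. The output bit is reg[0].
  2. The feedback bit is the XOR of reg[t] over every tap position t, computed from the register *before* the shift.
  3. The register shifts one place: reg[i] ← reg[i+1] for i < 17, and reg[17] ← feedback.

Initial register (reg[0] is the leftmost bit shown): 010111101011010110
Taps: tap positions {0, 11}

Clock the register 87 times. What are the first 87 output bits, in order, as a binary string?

tick  register→output (feedback)
  0  010111101011010110→0 (1)
  1  101111010110101101→1 (1)
  2  011110101101011011→0 (1)
  3  111101011010110111→1 (1)
  4  111010110101101111→1 (0)
  5  110101101011011110→1 (0)
  6  101011010110111100→1 (1)
  7  010110101101111001→0 (1)
  8  101101011011110011→1 (0)
  9  011010110111100110→0 (1)
 10  110101101111001101→1 (0)
 11  101011011110011010→1 (1)
 12  010110111100110101→0 (0)
 13  101101111001101010→1 (0)
 14  011011110011010100→0 (1)
 15  110111100110101001→1 (1)
 16  101111001101010011→1 (0)
 17  011110011010100110→0 (0)
 18  111100110101001100→1 (0)
 19  111001101010011000→1 (1)
 20  110011010100110001→1 (1)
 21  100110101001100011→1 (0)
 22  001101010011000110→0 (1)
 23  011010100110001101→0 (0)
 24  110101001100011010→1 (1)
 25  101010011000110101→1 (1)
 26  010100110001101011→0 (1)
 27  101001100011010111→1 (0)
 28  010011000110101110→0 (0)
 29  100110001101011100→1 (0)
 30  001100011010111000→0 (0)
 31  011000110101110000→0 (1)
 32  110001101011100001→1 (0)
 33  100011010111000010→1 (0)
 34  000110101110000100→0 (0)
 35  001101011100001000→0 (0)
 36  011010111000010000→0 (0)
 37  110101110000100000→1 (1)
 38  101011100001000001→1 (0)
 39  010111000010000010→0 (0)
 40  101110000100000100→1 (1)
 41  011100001000001001→0 (0)
 42  111000010000010010→1 (1)
 43  110000100000100101→1 (1)
 44  100001000001001011→1 (0)
 45  000010000010010110→0 (0)
 46  000100000100101100→0 (0)
 47  001000001001011000→0 (1)
 48  010000010010110001→0 (0)
 49  100000100101100010→1 (0)
 50  000001001011000100→0 (1)
 51  000010010110001001→0 (0)
 52  000100101100010010→0 (0)
 53  001001011000100100→0 (0)
 54  010010110001001000→0 (1)
 55  100101100010010001→1 (1)
 56  001011000100100011→0 (0)
 57  010110001001000110→0 (1)
 58  101100010010001101→1 (1)
 59  011000100100011011→0 (0)
 60  110001001000110110→1 (1)
 61  100010010001101101→1 (0)
 62  000100100011011010→0 (1)
 63  001001000110110101→0 (0)
 64  010010001101101010→0 (1)
 65  100100011011010101→1 (0)
 66  001000110110101010→0 (0)
 67  010001101101010100→0 (1)
 68  100011011010101001→1 (1)
 69  000110110101010011→0 (1)
 70  001101101010100111→0 (0)
 71  011011010101001110→0 (1)
 72  110110101010011101→1 (1)
 73  101101010100111011→1 (1)
 74  011010101001110111→0 (1)
 75  110101010011101111→1 (0)
 76  101010100111011110→1 (0)
 77  010101001110111100→0 (0)
 78  101010011101111000→1 (0)
 79  010100111011110000→0 (1)
 80  101001110111100001→1 (0)
 81  010011101111000010→0 (1)
 82  100111011110000101→1 (1)
 83  001110111100001011→0 (0)
 84  011101111000010110→0 (0)
 85  111011110000101100→1 (1)
 86  110111100001011001→1 (0)

010111101011010110111100110101001100011010111000010000010010110001001000110110101010011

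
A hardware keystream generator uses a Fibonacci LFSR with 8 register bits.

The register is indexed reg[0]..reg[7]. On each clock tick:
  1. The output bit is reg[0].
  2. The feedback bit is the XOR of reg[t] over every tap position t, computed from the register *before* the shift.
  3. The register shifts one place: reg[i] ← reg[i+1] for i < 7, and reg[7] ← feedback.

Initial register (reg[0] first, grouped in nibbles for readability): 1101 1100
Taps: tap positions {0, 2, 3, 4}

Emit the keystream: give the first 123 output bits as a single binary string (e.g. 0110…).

110111001000001010110110101100101100001111101101111010111010001000011011000111100111001100010110100100010100101010011101110

tick  register→output (feedback)
  0  11011100→1 (1)
  1  10111001→1 (0)
  2  01110010→0 (0)
  3  11100100→1 (0)
  4  11001000→1 (0)
  5  10010000→1 (0)
  6  00100000→0 (1)
  7  01000001→0 (0)
  8  10000010→1 (1)
  9  00000101→0 (0)
 10  00001010→0 (1)
 11  00010101→0 (1)
 12  00101011→0 (0)
 13  01010110→0 (1)
 14  10101101→1 (1)
 15  01011011→0 (0)
 16  10110110→1 (1)
 17  01101101→0 (0)
 18  11011010→1 (1)
 19  10110101→1 (1)
 20  01101011→0 (0)
 21  11010110→1 (0)
 22  10101100→1 (1)
 23  01011001→0 (0)
 24  10110010→1 (1)
 25  01100101→0 (1)
 26  11001011→1 (0)
 27  10010110→1 (0)
 28  00101100→0 (0)
 29  01011000→0 (0)
 30  10110000→1 (1)
 31  01100001→0 (1)
 32  11000011→1 (1)
 33  10000111→1 (1)
 34  00001111→0 (1)
 35  00011111→0 (0)
 36  00111110→0 (1)
 37  01111101→0 (1)
 38  11111011→1 (0)
 39  11110110→1 (1)
 40  11101101→1 (1)
 41  11011011→1 (1)
 42  10110111→1 (1)
 43  01101111→0 (0)
 44  11011110→1 (1)
 45  10111101→1 (0)
 46  01111010→0 (1)
 47  11110101→1 (1)
 48  11101011→1 (1)
 49  11010111→1 (0)
 50  10101110→1 (1)
 51  01011101→0 (0)
 52  10111010→1 (0)
 53  01110100→0 (0)
 54  11101000→1 (1)
 55  11010001→1 (0)
 56  10100010→1 (0)
 57  01000100→0 (0)
 58  10001000→1 (0)
 59  00010000→0 (1)
 60  00100001→0 (1)
 61  01000011→0 (0)
 62  10000110→1 (1)
 63  00001101→0 (1)
 64  00011011→0 (0)
 65  00110110→0 (0)
 66  01101100→0 (0)
 67  11011000→1 (1)
 68  10110001→1 (1)
 69  01100011→0 (1)
 70  11000111→1 (1)
 71  10001111→1 (0)
 72  00011110→0 (0)
 73  00111100→0 (1)
 74  01111001→0 (1)
 75  11110011→1 (1)
 76  11100111→1 (0)
 77  11001110→1 (0)
 78  10011100→1 (1)
 79  00111001→0 (1)
 80  01110011→0 (0)
 81  11100110→1 (0)
 82  11001100→1 (0)
 83  10011000→1 (1)
 84  00110001→0 (0)
 85  01100010→0 (1)
 86  11000101→1 (1)
 87  10001011→1 (0)
 88  00010110→0 (1)
 89  00101101→0 (0)
 90  01011010→0 (0)
 91  10110100→1 (1)
 92  01101001→0 (0)
 93  11010010→1 (0)
 94  10100100→1 (0)
 95  01001000→0 (1)
 96  10010001→1 (0)
 97  00100010→0 (1)
 98  01000101→0 (0)
 99  10001010→1 (0)
100  00010100→0 (1)
101  00101001→0 (0)
102  01010010→0 (1)
103  10100101→1 (0)
104  01001010→0 (1)
105  10010101→1 (0)
106  00101010→0 (0)
107  01010100→0 (1)
108  10101001→1 (1)
109  01010011→0 (1)
110  10100111→1 (0)
111  01001110→0 (1)
112  10011101→1 (1)
113  00111011→0 (1)
114  01110111→0 (0)
115  11101110→1 (1)
116  11011101→1 (1)
117  10111011→1 (0)
118  01110110→0 (0)
119  11101100→1 (1)
120  11011001→1 (1)
121  10110011→1 (1)
122  01100111→0 (1)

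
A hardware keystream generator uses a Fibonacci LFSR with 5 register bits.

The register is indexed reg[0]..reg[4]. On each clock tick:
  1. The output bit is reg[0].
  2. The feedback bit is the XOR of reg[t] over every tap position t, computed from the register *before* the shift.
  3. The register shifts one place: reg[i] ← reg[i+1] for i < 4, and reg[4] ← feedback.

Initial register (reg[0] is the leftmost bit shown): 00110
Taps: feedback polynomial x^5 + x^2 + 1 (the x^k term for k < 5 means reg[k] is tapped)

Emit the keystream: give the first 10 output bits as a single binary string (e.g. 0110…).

0011011101

step | reg (before) | out | fb
   0 | 00110 | 0 | 1
   1 | 01101 | 0 | 1
   2 | 11011 | 1 | 1
   3 | 10111 | 1 | 0
   4 | 01110 | 0 | 1
   5 | 11101 | 1 | 0
   6 | 11010 | 1 | 1
   7 | 10101 | 1 | 0
   8 | 01010 | 0 | 0
   9 | 10100 | 1 | 0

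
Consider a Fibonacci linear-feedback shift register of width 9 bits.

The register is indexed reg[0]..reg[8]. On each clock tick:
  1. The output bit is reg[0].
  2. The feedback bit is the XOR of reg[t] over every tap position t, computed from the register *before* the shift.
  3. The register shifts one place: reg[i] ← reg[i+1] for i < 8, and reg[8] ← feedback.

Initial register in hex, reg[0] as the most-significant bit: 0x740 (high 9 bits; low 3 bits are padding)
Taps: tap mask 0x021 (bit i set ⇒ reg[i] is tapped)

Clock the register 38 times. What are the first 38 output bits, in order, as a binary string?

k : reg_k → out_k, fb_k
0: 011101000 → 0, fb=1
1: 111010001 → 1, fb=1
2: 110100011 → 1, fb=1
3: 101000111 → 1, fb=1
4: 010001111 → 0, fb=1
5: 100011111 → 1, fb=0
6: 000111110 → 0, fb=1
7: 001111101 → 0, fb=1
8: 011111011 → 0, fb=1
9: 111110111 → 1, fb=1
10: 111101111 → 1, fb=0
11: 111011110 → 1, fb=0
12: 110111100 → 1, fb=0
13: 101111000 → 1, fb=0
14: 011110000 → 0, fb=0
15: 111100000 → 1, fb=1
16: 111000001 → 1, fb=1
17: 110000011 → 1, fb=1
18: 100000111 → 1, fb=1
19: 000001111 → 0, fb=1
20: 000011111 → 0, fb=1
21: 000111111 → 0, fb=1
22: 001111111 → 0, fb=1
23: 011111111 → 0, fb=1
24: 111111111 → 1, fb=0
25: 111111110 → 1, fb=0
26: 111111100 → 1, fb=0
27: 111111000 → 1, fb=0
28: 111110000 → 1, fb=1
29: 111100001 → 1, fb=1
30: 111000011 → 1, fb=1
31: 110000111 → 1, fb=1
32: 100001111 → 1, fb=0
33: 000011110 → 0, fb=1
34: 000111101 → 0, fb=1
35: 001111011 → 0, fb=1
36: 011110111 → 0, fb=0
37: 111101110 → 1, fb=0

01110100011111011110000011111111100001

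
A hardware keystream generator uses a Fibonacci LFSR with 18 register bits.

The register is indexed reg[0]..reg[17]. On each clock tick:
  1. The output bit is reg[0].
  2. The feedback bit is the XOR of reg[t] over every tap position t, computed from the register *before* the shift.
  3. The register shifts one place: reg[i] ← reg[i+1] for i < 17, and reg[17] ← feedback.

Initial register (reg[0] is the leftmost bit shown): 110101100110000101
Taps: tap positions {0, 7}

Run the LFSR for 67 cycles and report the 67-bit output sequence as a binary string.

step | reg (before) | out | fb
   0 | 110101100110000101 | 1 | 1
   1 | 101011001100001011 | 1 | 1
   2 | 010110011000010111 | 0 | 1
   3 | 101100110000101111 | 1 | 0
   4 | 011001100001011110 | 0 | 0
   5 | 110011000010111100 | 1 | 1
   6 | 100110000101111001 | 1 | 1
   7 | 001100001011110011 | 0 | 0
   8 | 011000010111100110 | 0 | 1
   9 | 110000101111001101 | 1 | 1
  10 | 100001011110011011 | 1 | 0
  11 | 000010111100110110 | 0 | 1
  12 | 000101111001101101 | 0 | 1
  13 | 001011110011011011 | 0 | 1
  14 | 010111100110110111 | 0 | 0
  15 | 101111001101101110 | 1 | 1
  16 | 011110011011011101 | 0 | 1
  17 | 111100110110111011 | 1 | 0
  18 | 111001101101110110 | 1 | 1
  19 | 110011011011101101 | 1 | 0
  20 | 100110110111011010 | 1 | 0
  21 | 001101101110110100 | 0 | 0
  22 | 011011011101101000 | 0 | 1
  23 | 110110111011010001 | 1 | 0
  24 | 101101110110100010 | 1 | 0
  25 | 011011101101000100 | 0 | 0
  26 | 110111011010001000 | 1 | 0
  27 | 101110110100010000 | 1 | 0
  28 | 011101101000100000 | 0 | 0
  29 | 111011010001000000 | 1 | 0
  30 | 110110100010000000 | 1 | 1
  31 | 101101000100000001 | 1 | 1
  32 | 011010001000000011 | 0 | 0
  33 | 110100010000000110 | 1 | 0
  34 | 101000100000001100 | 1 | 1
  35 | 010001000000011001 | 0 | 0
  36 | 100010000000110010 | 1 | 1
  37 | 000100000001100101 | 0 | 0
  38 | 001000000011001010 | 0 | 0
  39 | 010000000110010100 | 0 | 0
  40 | 100000001100101000 | 1 | 1
  41 | 000000011001010001 | 0 | 1
  42 | 000000110010100011 | 0 | 1
  43 | 000001100101000111 | 0 | 0
  44 | 000011001010001110 | 0 | 0
  45 | 000110010100011100 | 0 | 1
  46 | 001100101000111001 | 0 | 0
  47 | 011001010001110010 | 0 | 1
  48 | 110010100011100101 | 1 | 1
  49 | 100101000111001011 | 1 | 1
  50 | 001010001110010111 | 0 | 0
  51 | 010100011100101110 | 0 | 1
  52 | 101000111001011101 | 1 | 0
  53 | 010001110010111010 | 0 | 1
  54 | 100011100101110101 | 1 | 1
  55 | 000111001011101011 | 0 | 0
  56 | 001110010111010110 | 0 | 1
  57 | 011100101110101101 | 0 | 0
  58 | 111001011101011010 | 1 | 0
  59 | 110010111010110100 | 1 | 0
  60 | 100101110101101000 | 1 | 0
  61 | 001011101011010000 | 0 | 0
  62 | 010111010110100000 | 0 | 1
  63 | 101110101101000001 | 1 | 1
  64 | 011101011010000011 | 0 | 1
  65 | 111010110100000111 | 1 | 0
  66 | 110101101000001110 | 1 | 1

1101011001100001011110011011011101101000100000001100101000111001011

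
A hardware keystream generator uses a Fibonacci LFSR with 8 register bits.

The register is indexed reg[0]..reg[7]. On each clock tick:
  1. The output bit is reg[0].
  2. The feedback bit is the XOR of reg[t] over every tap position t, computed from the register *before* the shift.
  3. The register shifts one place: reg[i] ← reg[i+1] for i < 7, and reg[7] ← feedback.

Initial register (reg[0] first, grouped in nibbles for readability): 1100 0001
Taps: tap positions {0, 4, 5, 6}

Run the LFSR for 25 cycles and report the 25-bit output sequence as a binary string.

1100000110001010110011001

tick  register→output (feedback)
  0  11000001→1 (1)
  1  10000011→1 (0)
  2  00000110→0 (0)
  3  00001100→0 (0)
  4  00011000→0 (1)
  5  00110001→0 (0)
  6  01100010→0 (1)
  7  11000101→1 (0)
  8  10001010→1 (1)
  9  00010101→0 (1)
 10  00101011→0 (0)
 11  01010110→0 (0)
 12  10101100→1 (1)
 13  01011001→0 (1)
 14  10110011→1 (0)
 15  01100110→0 (0)
 16  11001100→1 (1)
 17  10011001→1 (0)
 18  00110010→0 (1)
 19  01100101→0 (1)
 20  11001011→1 (1)
 21  10010111→1 (1)
 22  00101111→0 (1)
 23  01011111→0 (1)
 24  10111111→1 (0)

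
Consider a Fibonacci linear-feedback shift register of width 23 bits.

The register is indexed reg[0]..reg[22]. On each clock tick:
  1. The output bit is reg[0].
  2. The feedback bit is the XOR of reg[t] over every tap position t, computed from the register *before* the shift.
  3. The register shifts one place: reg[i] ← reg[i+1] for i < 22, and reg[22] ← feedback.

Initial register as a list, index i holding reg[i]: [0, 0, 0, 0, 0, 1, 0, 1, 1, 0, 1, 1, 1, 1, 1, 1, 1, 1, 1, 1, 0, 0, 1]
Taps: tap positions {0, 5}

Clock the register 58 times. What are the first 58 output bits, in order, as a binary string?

step | reg (before) | out | fb
   0 | 00000101101111111111001 | 0 | 1
   1 | 00001011011111111110011 | 0 | 0
   2 | 00010110111111111100110 | 0 | 1
   3 | 00101101111111111001101 | 0 | 1
   4 | 01011011111111110011011 | 0 | 0
   5 | 10110111111111100110110 | 1 | 0
   6 | 01101111111111001101100 | 0 | 1
   7 | 11011111111110011011001 | 1 | 0
   8 | 10111111111100110110010 | 1 | 0
   9 | 01111111111001101100100 | 0 | 1
  10 | 11111111110011011001001 | 1 | 0
  11 | 11111111100110110010010 | 1 | 0
  12 | 11111111001101100100100 | 1 | 0
  13 | 11111110011011001001000 | 1 | 0
  14 | 11111100110110010010000 | 1 | 0
  15 | 11111001101100100100000 | 1 | 1
  16 | 11110011011001001000001 | 1 | 1
  17 | 11100110110010010000011 | 1 | 0
  18 | 11001101100100100000110 | 1 | 0
  19 | 10011011001001000001100 | 1 | 1
  20 | 00110110010010000011001 | 0 | 1
  21 | 01101100100100000110011 | 0 | 1
  22 | 11011001001000001100111 | 1 | 1
  23 | 10110010010000011001111 | 1 | 1
  24 | 01100100100000110011111 | 0 | 1
  25 | 11001001000001100111111 | 1 | 1
  26 | 10010010000011001111111 | 1 | 1
  27 | 00100100000110011111111 | 0 | 1
  28 | 01001000001100111111111 | 0 | 0
  29 | 10010000011001111111110 | 1 | 1
  30 | 00100000110011111111101 | 0 | 0
  31 | 01000001100111111111010 | 0 | 0
  32 | 10000011001111111110100 | 1 | 1
  33 | 00000110011111111101001 | 0 | 1
  34 | 00001100111111111010011 | 0 | 1
  35 | 00011001111111110100111 | 0 | 0
  36 | 00110011111111101001110 | 0 | 0
  37 | 01100111111111010011100 | 0 | 1
  38 | 11001111111110100111001 | 1 | 0
  39 | 10011111111101001110010 | 1 | 0
  40 | 00111111111010011100100 | 0 | 1
  41 | 01111111110100111001001 | 0 | 1
  42 | 11111111101001110010011 | 1 | 0
  43 | 11111111010011100100110 | 1 | 0
  44 | 11111110100111001001100 | 1 | 0
  45 | 11111101001110010011000 | 1 | 0
  46 | 11111010011100100110000 | 1 | 1
  47 | 11110100111001001100001 | 1 | 0
  48 | 11101001110010011000010 | 1 | 1
  49 | 11010011100100110000101 | 1 | 1
  50 | 10100111001001100001011 | 1 | 0
  51 | 01001110010011000010110 | 0 | 1
  52 | 10011100100110000101101 | 1 | 0
  53 | 00111001001100001011010 | 0 | 0
  54 | 01110010011000010110100 | 0 | 0
  55 | 11100100110000101101000 | 1 | 0
  56 | 11001001100001011010000 | 1 | 1
  57 | 10010011000010110100001 | 1 | 1

0000010110111111111100110110010010000011001111111110100111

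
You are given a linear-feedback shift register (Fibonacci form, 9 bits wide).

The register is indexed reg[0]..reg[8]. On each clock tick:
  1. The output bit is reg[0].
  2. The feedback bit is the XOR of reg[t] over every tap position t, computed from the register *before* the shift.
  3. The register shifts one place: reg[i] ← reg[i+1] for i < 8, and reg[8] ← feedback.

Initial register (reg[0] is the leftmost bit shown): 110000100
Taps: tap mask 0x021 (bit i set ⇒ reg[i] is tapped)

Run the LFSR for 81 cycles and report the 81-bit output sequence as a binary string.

step | reg (before) | out | fb
   0 | 110000100 | 1 | 1
   1 | 100001001 | 1 | 0
   2 | 000010010 | 0 | 0
   3 | 000100100 | 0 | 0
   4 | 001001000 | 0 | 1
   5 | 010010001 | 0 | 0
   6 | 100100010 | 1 | 1
   7 | 001000101 | 0 | 0
   8 | 010001010 | 0 | 1
   9 | 100010101 | 1 | 1
  10 | 000101011 | 0 | 1
  11 | 001010111 | 0 | 0
  12 | 010101110 | 0 | 1
  13 | 101011101 | 1 | 0
  14 | 010111010 | 0 | 1
  15 | 101110101 | 1 | 1
  16 | 011101011 | 0 | 1
  17 | 111010111 | 1 | 1
  18 | 110101111 | 1 | 0
  19 | 101011110 | 1 | 0
  20 | 010111100 | 0 | 1
  21 | 101111001 | 1 | 0
  22 | 011110010 | 0 | 0
  23 | 111100100 | 1 | 1
  24 | 111001001 | 1 | 0
  25 | 110010010 | 1 | 1
  26 | 100100101 | 1 | 1
  27 | 001001011 | 0 | 1
  28 | 010010111 | 0 | 0
  29 | 100101110 | 1 | 0
  30 | 001011100 | 0 | 1
  31 | 010111001 | 0 | 1
  32 | 101110011 | 1 | 1
  33 | 011100111 | 0 | 0
  34 | 111001110 | 1 | 0
  35 | 110011100 | 1 | 0
  36 | 100111000 | 1 | 0
  37 | 001110000 | 0 | 0
  38 | 011100000 | 0 | 0
  39 | 111000000 | 1 | 1
  40 | 110000001 | 1 | 1
  41 | 100000011 | 1 | 1
  42 | 000000111 | 0 | 0
  43 | 000001110 | 0 | 1
  44 | 000011101 | 0 | 1
  45 | 000111011 | 0 | 1
  46 | 001110111 | 0 | 0
  47 | 011101110 | 0 | 1
  48 | 111011101 | 1 | 0
  49 | 110111010 | 1 | 0
  50 | 101110100 | 1 | 1
  51 | 011101001 | 0 | 1
  52 | 111010011 | 1 | 1
  53 | 110100111 | 1 | 1
  54 | 101001111 | 1 | 0
  55 | 010011110 | 0 | 1
  56 | 100111101 | 1 | 0
  57 | 001111010 | 0 | 1
  58 | 011110101 | 0 | 0
  59 | 111101010 | 1 | 0
  60 | 111010100 | 1 | 1
  61 | 110101001 | 1 | 0
  62 | 101010010 | 1 | 1
  63 | 010100101 | 0 | 0
  64 | 101001010 | 1 | 0
  65 | 010010100 | 0 | 0
  66 | 100101000 | 1 | 0
  67 | 001010000 | 0 | 0
  68 | 010100000 | 0 | 0
  69 | 101000000 | 1 | 1
  70 | 010000001 | 0 | 0
  71 | 100000010 | 1 | 1
  72 | 000000101 | 0 | 0
  73 | 000001010 | 0 | 1
  74 | 000010101 | 0 | 0
  75 | 000101010 | 0 | 1
  76 | 001010101 | 0 | 0
  77 | 010101010 | 0 | 1
  78 | 101010101 | 1 | 1
  79 | 010101011 | 0 | 1
  80 | 101010111 | 1 | 1

110000100100010101110101111001001011100111000000111011101001111010100101000000101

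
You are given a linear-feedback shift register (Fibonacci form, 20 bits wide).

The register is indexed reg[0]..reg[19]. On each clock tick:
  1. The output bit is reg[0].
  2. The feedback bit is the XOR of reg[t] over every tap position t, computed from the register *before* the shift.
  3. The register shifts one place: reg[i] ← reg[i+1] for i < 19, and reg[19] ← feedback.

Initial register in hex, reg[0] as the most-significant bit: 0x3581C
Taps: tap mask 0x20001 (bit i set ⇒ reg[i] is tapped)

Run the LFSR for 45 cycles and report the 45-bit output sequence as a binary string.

step | reg (before) | out | fb
   0 | 00110101100000011100 | 0 | 1
   1 | 01101011000000111001 | 0 | 0
   2 | 11010110000001110010 | 1 | 1
   3 | 10101100000011100101 | 1 | 0
   4 | 01011000000111001010 | 0 | 0
   5 | 10110000001110010100 | 1 | 0
   6 | 01100000011100101000 | 0 | 0
   7 | 11000000111001010000 | 1 | 1
   8 | 10000001110010100001 | 1 | 1
   9 | 00000011100101000011 | 0 | 0
  10 | 00000111001010000110 | 0 | 1
  11 | 00001110010100001101 | 0 | 1
  12 | 00011100101000011011 | 0 | 0
  13 | 00111001010000110110 | 0 | 1
  14 | 01110010100001101101 | 0 | 1
  15 | 11100101000011011011 | 1 | 1
  16 | 11001010000110110111 | 1 | 0
  17 | 10010100001101101110 | 1 | 0
  18 | 00101000011011011100 | 0 | 1
  19 | 01010000110110111001 | 0 | 0
  20 | 10100001101101110010 | 1 | 1
  21 | 01000011011011100101 | 0 | 1
  22 | 10000110110111001011 | 1 | 1
  23 | 00001101101110010111 | 0 | 1
  24 | 00011011011100101111 | 0 | 1
  25 | 00110110111001011111 | 0 | 1
  26 | 01101101110010111111 | 0 | 1
  27 | 11011011100101111111 | 1 | 0
  28 | 10110111001011111110 | 1 | 0
  29 | 01101110010111111100 | 0 | 1
  30 | 11011100101111111001 | 1 | 1
  31 | 10111001011111110011 | 1 | 1
  32 | 01110010111111100111 | 0 | 1
  33 | 11100101111111001111 | 1 | 0
  34 | 11001011111110011110 | 1 | 0
  35 | 10010111111100111100 | 1 | 0
  36 | 00101111111001111000 | 0 | 0
  37 | 01011111110011110000 | 0 | 0
  38 | 10111111100111100000 | 1 | 1
  39 | 01111111001111000001 | 0 | 0
  40 | 11111110011110000010 | 1 | 1
  41 | 11111100111100000101 | 1 | 0
  42 | 11111001111000001010 | 1 | 1
  43 | 11110011110000010101 | 1 | 0
  44 | 11100111100000101010 | 1 | 1

001101011000000111001010000110110111001011111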